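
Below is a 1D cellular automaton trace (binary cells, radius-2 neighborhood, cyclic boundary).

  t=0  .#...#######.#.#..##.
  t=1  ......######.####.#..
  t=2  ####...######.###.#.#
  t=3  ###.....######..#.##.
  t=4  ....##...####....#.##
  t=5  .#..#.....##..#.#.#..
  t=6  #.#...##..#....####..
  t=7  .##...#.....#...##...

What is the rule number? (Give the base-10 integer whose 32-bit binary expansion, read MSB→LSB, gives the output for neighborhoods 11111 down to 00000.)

3895569989

  [31] ##### => #  t=0,i=7
  [30] ####. => #  t=0,i=10
  [29] ###.# => #  t=0,i=11
  [28] ###.. => .  t=2,i=3
  [27] ##.## => #  t=1,i=12
  [26] ##.#. => .  t=0,i=12
  [25] ##..# => .  t=0,i=20
  [24] ##... => .  t=2,i=4
  [23] #.### => .  t=1,i=13
  [22] #.##. => .  t=3,i=18
  [21] #.#.# => #  t=0,i=13
  [20] #.#.. => #  t=0,i=15
  [19] #..## => .  t=0,i=17
  [18] #..#. => .  t=0,i=0
  [17] #...# => .  t=0,i=3
  [16] #.... => #  t=1,i=20
  [15] .#### => #  t=0,i=6
  [14] .###. => .  t=2,i=15
  [13] .##.# => #  t=3,i=19
  [12] .##.. => .  t=0,i=19
  [11] .#.## => #  t=2,i=19
  [10] .#.#. => #  t=0,i=14
  [9] .#..# => #  t=0,i=16
  [8] .#... => .  t=0,i=2
  [7] ..### => .  t=0,i=5
  [6] ..##. => #  t=0,i=18
  [5] ..#.# => .  t=3,i=16
  [4] ..#.. => .  t=0,i=1
  [3] ...## => .  t=0,i=4
  [2] ...#. => #  t=4,i=16
  [1] ....# => .  t=1,i=4
  [0] ..... => #  t=1,i=0
  bits 11101000001100011010111001000101 = 3895569989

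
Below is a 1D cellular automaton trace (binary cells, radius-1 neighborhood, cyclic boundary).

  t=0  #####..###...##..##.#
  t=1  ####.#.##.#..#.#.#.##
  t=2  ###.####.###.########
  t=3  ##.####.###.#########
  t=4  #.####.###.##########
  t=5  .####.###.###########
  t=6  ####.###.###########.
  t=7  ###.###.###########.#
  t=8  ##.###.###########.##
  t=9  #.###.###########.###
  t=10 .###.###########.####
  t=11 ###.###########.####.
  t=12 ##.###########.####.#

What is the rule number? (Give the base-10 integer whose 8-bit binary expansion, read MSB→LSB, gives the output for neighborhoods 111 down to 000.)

  [7] ### => #  t=0,i=0
  [6] ##. => .  t=0,i=4
  [5] #.# => #  t=0,i=19
  [4] #.. => #  t=0,i=5
  [3] .## => #  t=0,i=7
  [2] .#. => #  t=1,i=5
  [1] ..# => .  t=0,i=6
  [0] ... => .  t=0,i=11
  bits 10111100 = 188

188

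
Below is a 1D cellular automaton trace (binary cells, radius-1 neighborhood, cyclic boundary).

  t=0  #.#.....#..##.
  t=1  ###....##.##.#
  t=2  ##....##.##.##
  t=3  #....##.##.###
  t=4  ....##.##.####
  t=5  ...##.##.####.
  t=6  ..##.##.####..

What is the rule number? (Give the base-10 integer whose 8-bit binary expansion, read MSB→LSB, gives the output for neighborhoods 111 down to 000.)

  ### -> #   bit 7 = 1  t=1,i=0
  ##. -> .   bit 6 = 0  t=0,i=12
  #.# -> #   bit 5 = 1  t=0,i=1
  #.. -> .   bit 4 = 0  t=0,i=3
  .## -> #   bit 3 = 1  t=0,i=11
  .#. -> #   bit 2 = 1  t=0,i=0
  ..# -> #   bit 1 = 1  t=0,i=7
  ... -> .   bit 0 = 0  t=0,i=4
  bits 10101110 = 174

174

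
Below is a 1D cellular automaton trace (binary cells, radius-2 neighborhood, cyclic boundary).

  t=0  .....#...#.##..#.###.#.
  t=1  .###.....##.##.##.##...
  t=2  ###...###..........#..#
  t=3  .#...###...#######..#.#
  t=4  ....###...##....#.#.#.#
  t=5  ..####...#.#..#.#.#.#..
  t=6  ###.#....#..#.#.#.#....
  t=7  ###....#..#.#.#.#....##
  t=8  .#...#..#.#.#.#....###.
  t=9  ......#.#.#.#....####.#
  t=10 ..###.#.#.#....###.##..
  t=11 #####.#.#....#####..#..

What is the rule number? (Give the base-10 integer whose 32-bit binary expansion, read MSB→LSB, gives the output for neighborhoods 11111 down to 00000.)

1646287531

  nb #####: next=.  (t=3,i=13, bit31=0)
  nb ####.: next=#  (t=2,i=1, bit30=1)
  nb ###.#: next=#  (t=0,i=19, bit29=1)
  nb ###..: next=.  (t=1,i=3, bit28=0)
  nb ##.##: next=.  (t=1,i=11, bit27=0)
  nb ##.#.: next=.  (t=0,i=20, bit26=0)
  nb ##..#: next=#  (t=0,i=13, bit25=1)
  nb ##...: next=.  (t=1,i=4, bit24=0)
  nb #.###: next=.  (t=0,i=17, bit23=0)
  nb #.##.: next=.  (t=0,i=11, bit22=0)
  nb #.#.#: next=#  (t=3,i=22, bit21=1)
  nb #.#..: next=.  (t=0,i=21, bit20=0)
  nb #..##: next=.  (t=2,i=21, bit19=0)
  nb #..#.: next=.  (t=0,i=14, bit18=0)
  nb #...#: next=.  (t=0,i=7, bit17=0)
  nb #....: next=.  (t=0,i=0, bit16=0)
  nb .####: next=.  (t=2,i=0, bit15=0)
  nb .###.: next=#  (t=0,i=18, bit14=1)
  nb .##.#: next=.  (t=1,i=10, bit13=0)
  nb .##..: next=#  (t=0,i=12, bit12=1)
  nb .#.##: next=#  (t=0,i=10, bit11=1)
  nb .#.#.: next=.  (t=3,i=0, bit10=0)
  nb .#..#: next=#  (t=2,i=20, bit9=1)
  nb .#...: next=.  (t=0,i=6, bit8=0)
  nb ..###: next=#  (t=1,i=1, bit7=1)
  nb ..##.: next=.  (t=1,i=9, bit6=0)
  nb ..#.#: next=#  (t=0,i=9, bit5=1)
  nb ..#..: next=.  (t=0,i=5, bit4=0)
  nb ...##: next=#  (t=1,i=0, bit3=1)
  nb ...#.: next=.  (t=0,i=4, bit2=0)
  nb ....#: next=#  (t=0,i=3, bit1=1)
  nb .....: next=#  (t=0,i=1, bit0=1)
  bits 01100010001000000101101010101011 = 1646287531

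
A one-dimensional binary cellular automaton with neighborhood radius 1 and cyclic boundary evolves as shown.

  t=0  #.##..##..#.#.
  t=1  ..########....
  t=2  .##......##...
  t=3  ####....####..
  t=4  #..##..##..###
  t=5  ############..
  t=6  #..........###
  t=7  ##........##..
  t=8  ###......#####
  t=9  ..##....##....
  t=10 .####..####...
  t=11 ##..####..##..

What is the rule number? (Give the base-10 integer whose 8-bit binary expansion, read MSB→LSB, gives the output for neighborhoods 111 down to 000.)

90

  ### -> .   bit 7 = 0  t=1,i=3
  ##. -> #   bit 6 = 1  t=0,i=3
  #.# -> .   bit 5 = 0  t=0,i=1
  #.. -> #   bit 4 = 1  t=0,i=4
  .## -> #   bit 3 = 1  t=0,i=2
  .#. -> .   bit 2 = 0  t=0,i=0
  ..# -> #   bit 1 = 1  t=0,i=5
  ... -> .   bit 0 = 0  t=1,i=0
  bits 01011010 = 90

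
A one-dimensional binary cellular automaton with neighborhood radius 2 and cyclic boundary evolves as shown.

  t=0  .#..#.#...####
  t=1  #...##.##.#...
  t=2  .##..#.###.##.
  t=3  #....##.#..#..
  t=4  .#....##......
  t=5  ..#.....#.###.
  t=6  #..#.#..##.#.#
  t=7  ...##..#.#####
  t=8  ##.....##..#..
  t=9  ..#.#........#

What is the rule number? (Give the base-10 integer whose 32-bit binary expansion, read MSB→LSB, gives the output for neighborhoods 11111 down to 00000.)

  ##### -> #   bit 31 = 1  t=7,i=11
  ####. -> .   bit 30 = 0  t=0,i=12
  ###.# -> .   bit 29 = 0  t=0,i=13
  ###.. -> .   bit 28 = 0  t=5,i=12
  ##.## -> .   bit 27 = 0  t=1,i=6
  ##.#. -> #   bit 26 = 1  t=0,i=0
  ##..# -> .   bit 25 = 0  t=2,i=3
  ##... -> #   bit 24 = 1  t=4,i=8
  #.### -> .   bit 23 = 0  t=2,i=7
  #.##. -> #   bit 22 = 1  t=1,i=7
  #.#.# -> #   bit 21 = 1  t=6,i=11
  #.#.. -> .   bit 20 = 0  t=0,i=1
  #..## -> #   bit 19 = 1  t=2,i=0
  #..#. -> .   bit 18 = 0  t=0,i=3
  #...# -> #   bit 17 = 1  t=0,i=8
  #.... -> .   bit 16 = 0  t=3,i=2
  .#### -> .   bit 15 = 0  t=0,i=11
  .###. -> #   bit 14 = 1  t=2,i=8
  .##.# -> #   bit 13 = 1  t=1,i=5
  .##.. -> .   bit 12 = 0  t=2,i=2
  .#.## -> #   bit 11 = 1  t=2,i=6
  .#.#. -> #   bit 10 = 1  t=0,i=5
  .#..# -> .   bit 9 = 0  t=0,i=2
  .#... -> #   bit 8 = 1  t=0,i=7
  ..### -> #   bit 7 = 1  t=0,i=10
  ..##. -> .   bit 6 = 0  t=1,i=4
  ..#.# -> #   bit 5 = 1  t=0,i=4
  ..#.. -> .   bit 4 = 0  t=1,i=0
  ...## -> .   bit 3 = 0  t=0,i=9
  ...#. -> .   bit 2 = 0  t=1,i=13
  ....# -> .   bit 1 = 0  t=3,i=3
  ..... -> #   bit 0 = 1  t=4,i=10
  bits 10000101011010100110110110100001 = 2238344609

2238344609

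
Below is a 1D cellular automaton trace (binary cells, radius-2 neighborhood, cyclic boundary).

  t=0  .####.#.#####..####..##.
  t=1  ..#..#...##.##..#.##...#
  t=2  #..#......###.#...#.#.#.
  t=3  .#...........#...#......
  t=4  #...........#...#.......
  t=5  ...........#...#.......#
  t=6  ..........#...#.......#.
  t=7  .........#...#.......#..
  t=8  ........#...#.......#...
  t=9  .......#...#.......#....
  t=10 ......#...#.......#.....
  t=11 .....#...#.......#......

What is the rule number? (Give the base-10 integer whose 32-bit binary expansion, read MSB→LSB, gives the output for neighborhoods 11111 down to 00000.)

2671813124

  nb #####: next=#  (t=0,i=10, bit31=1)
  nb ####.: next=.  (t=0,i=3, bit30=0)
  nb ###.#: next=.  (t=0,i=4, bit29=0)
  nb ###..: next=#  (t=0,i=12, bit28=1)
  nb ##.##: next=#  (t=1,i=11, bit27=1)
  nb ##.#.: next=#  (t=0,i=5, bit26=1)
  nb ##..#: next=#  (t=0,i=13, bit25=1)
  nb ##...: next=#  (t=1,i=20, bit24=1)
  nb #.###: next=.  (t=0,i=8, bit23=0)
  nb #.##.: next=#  (t=1,i=12, bit22=1)
  nb #.#.#: next=.  (t=0,i=6, bit21=0)
  nb #.#..: next=.  (t=2,i=0, bit20=0)
  nb #..##: next=.  (t=0,i=0, bit19=0)
  nb #..#.: next=.  (t=1,i=1, bit18=0)
  nb #...#: next=.  (t=1,i=7, bit17=0)
  nb #....: next=.  (t=2,i=5, bit16=0)
  nb .####: next=#  (t=0,i=2, bit15=1)
  nb .###.: next=.  (t=2,i=11, bit14=0)
  nb .##.#: next=#  (t=1,i=10, bit13=1)
  nb .##..: next=.  (t=0,i=22, bit12=0)
  nb .#.##: next=.  (t=0,i=7, bit11=0)
  nb .#.#.: next=.  (t=2,i=19, bit10=0)
  nb .#..#: next=#  (t=1,i=0, bit9=1)
  nb .#...: next=.  (t=1,i=6, bit8=0)
  nb ..###: next=.  (t=0,i=1, bit7=0)
  nb ..##.: next=.  (t=0,i=21, bit6=0)
  nb ..#.#: next=.  (t=1,i=16, bit5=0)
  nb ..#..: next=.  (t=1,i=2, bit4=0)
  nb ...##: next=.  (t=1,i=8, bit3=0)
  nb ...#.: next=#  (t=1,i=22, bit2=1)
  nb ....#: next=.  (t=2,i=8, bit1=0)
  nb .....: next=.  (t=2,i=6, bit0=0)
  bits 10011111010000001010001000000100 = 2671813124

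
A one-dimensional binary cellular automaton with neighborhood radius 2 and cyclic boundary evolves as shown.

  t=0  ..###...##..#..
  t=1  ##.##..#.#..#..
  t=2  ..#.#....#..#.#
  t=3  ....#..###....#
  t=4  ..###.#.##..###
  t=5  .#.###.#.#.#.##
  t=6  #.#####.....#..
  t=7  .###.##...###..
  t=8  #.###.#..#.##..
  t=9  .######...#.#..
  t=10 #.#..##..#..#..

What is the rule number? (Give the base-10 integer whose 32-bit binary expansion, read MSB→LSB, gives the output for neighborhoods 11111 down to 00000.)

2090391582

  nb #####: next=.  (t=6,i=4, bit31=0)
  nb ####.: next=#  (t=6,i=5, bit30=1)
  nb ###.#: next=#  (t=4,i=4, bit29=1)
  nb ###..: next=#  (t=0,i=4, bit28=1)
  nb ##.##: next=#  (t=1,i=2, bit27=1)
  nb ##.#.: next=#  (t=4,i=5, bit26=1)
  nb ##..#: next=.  (t=0,i=10, bit25=0)
  nb ##...: next=.  (t=0,i=5, bit24=0)
  nb #.###: next=#  (t=5,i=3, bit23=1)
  nb #.##.: next=.  (t=1,i=3, bit22=0)
  nb #.#.#: next=.  (t=4,i=6, bit21=0)
  nb #.#..: next=#  (t=1,i=9, bit20=1)
  nb #..##: next=#  (t=1,i=14, bit19=1)
  nb #..#.: next=.  (t=0,i=11, bit18=0)
  nb #...#: next=.  (t=0,i=6, bit17=0)
  nb #....: next=.  (t=0,i=14, bit16=0)
  nb .####: next=#  (t=6,i=3, bit15=1)
  nb .###.: next=#  (t=0,i=3, bit14=1)
  nb .##.#: next=.  (t=1,i=1, bit13=0)
  nb .##..: next=#  (t=0,i=9, bit12=1)
  nb .#.##: next=#  (t=4,i=7, bit11=1)
  nb .#.#.: next=.  (t=1,i=8, bit10=0)
  nb .#..#: next=.  (t=1,i=10, bit9=0)
  nb .#...: next=.  (t=0,i=13, bit8=0)
  nb ..###: next=.  (t=0,i=2, bit7=0)
  nb ..##.: next=.  (t=0,i=8, bit6=0)
  nb ..#.#: next=.  (t=1,i=7, bit5=0)
  nb ..#..: next=#  (t=0,i=12, bit4=1)
  nb ...##: next=#  (t=0,i=1, bit3=1)
  nb ...#.: next=#  (t=2,i=8, bit2=1)
  nb ....#: next=#  (t=0,i=0, bit1=1)
  nb .....: next=.  (t=6,i=9, bit0=0)
  bits 01111100100110001101100000011110 = 2090391582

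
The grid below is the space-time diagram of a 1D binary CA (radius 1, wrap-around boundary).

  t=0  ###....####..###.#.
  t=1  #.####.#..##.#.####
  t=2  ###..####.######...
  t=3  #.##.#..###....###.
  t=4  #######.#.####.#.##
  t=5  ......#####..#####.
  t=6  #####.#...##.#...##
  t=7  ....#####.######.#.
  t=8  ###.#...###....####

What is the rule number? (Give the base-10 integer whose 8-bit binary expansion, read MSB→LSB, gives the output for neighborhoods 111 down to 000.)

  nb ###: next=.  (t=0,i=1, bit7=0)
  nb ##.: next=#  (t=0,i=2, bit6=1)
  nb #.#: next=#  (t=0,i=16, bit5=1)
  nb #..: next=#  (t=0,i=3, bit4=1)
  nb .##: next=#  (t=0,i=0, bit3=1)
  nb .#.: next=#  (t=0,i=17, bit2=1)
  nb ..#: next=.  (t=0,i=6, bit1=0)
  nb ...: next=#  (t=0,i=4, bit0=1)
  bits 01111101 = 125

125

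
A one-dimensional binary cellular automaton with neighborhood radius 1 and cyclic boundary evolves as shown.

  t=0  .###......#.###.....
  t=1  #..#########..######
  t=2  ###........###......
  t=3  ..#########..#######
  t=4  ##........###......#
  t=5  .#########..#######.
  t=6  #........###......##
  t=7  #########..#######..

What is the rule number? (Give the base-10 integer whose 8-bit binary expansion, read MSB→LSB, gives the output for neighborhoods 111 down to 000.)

119

  nb ###: next=.  (t=0,i=2, bit7=0)
  nb ##.: next=#  (t=0,i=3, bit6=1)
  nb #.#: next=#  (t=0,i=11, bit5=1)
  nb #..: next=#  (t=0,i=4, bit4=1)
  nb .##: next=.  (t=0,i=1, bit3=0)
  nb .#.: next=#  (t=0,i=10, bit2=1)
  nb ..#: next=#  (t=0,i=0, bit1=1)
  nb ...: next=#  (t=0,i=5, bit0=1)
  bits 01110111 = 119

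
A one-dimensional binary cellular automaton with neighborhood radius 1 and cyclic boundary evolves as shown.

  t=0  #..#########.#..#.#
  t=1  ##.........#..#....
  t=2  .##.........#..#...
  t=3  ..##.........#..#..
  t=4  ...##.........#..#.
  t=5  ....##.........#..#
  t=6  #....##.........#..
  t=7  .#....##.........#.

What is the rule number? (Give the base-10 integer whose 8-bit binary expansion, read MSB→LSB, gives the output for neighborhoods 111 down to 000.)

  ###|.  b7=0 t=0,i=4
  ##.|#  b6=1 t=0,i=0
  #.#|.  b5=0 t=0,i=12
  #..|#  b4=1 t=0,i=1
  .##|.  b3=0 t=0,i=3
  .#.|.  b2=0 t=0,i=13
  ..#|.  b1=0 t=0,i=2
  ...|.  b0=0 t=1,i=3
  bits 01010000 = 80

80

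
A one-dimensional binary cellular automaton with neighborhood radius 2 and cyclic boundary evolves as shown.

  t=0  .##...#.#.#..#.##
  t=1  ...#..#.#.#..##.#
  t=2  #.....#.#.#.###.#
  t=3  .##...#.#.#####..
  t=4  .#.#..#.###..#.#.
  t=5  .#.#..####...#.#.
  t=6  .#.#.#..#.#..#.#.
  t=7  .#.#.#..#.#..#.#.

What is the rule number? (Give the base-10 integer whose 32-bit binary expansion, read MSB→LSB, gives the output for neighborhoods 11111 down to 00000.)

1639541088

  #####|.  b31=0 t=3,i=12
  ####.|#  b30=1 t=3,i=13
  ###.#|#  b29=1 t=2,i=14
  ###..|.  b28=0 t=3,i=14
  ##.##|.  b27=0 t=0,i=0
  ##.#.|.  b26=0 t=1,i=15
  ##..#|.  b25=0 t=4,i=11
  ##...|#  b24=1 t=0,i=3
  #.###|#  b23=1 t=2,i=12
  #.##.|.  b22=0 t=0,i=1
  #.#.#|#  b21=1 t=0,i=8
  #.#..|#  b20=1 t=0,i=10
  #..##|#  b19=1 t=1,i=12
  #..#.|.  b18=0 t=0,i=12
  #...#|.  b17=0 t=0,i=4
  #....|#  b16=1 t=2,i=2
  .####|.  b15=0 t=3,i=11
  .###.|#  b14=1 t=2,i=13
  .##.#|#  b13=1 t=0,i=16
  .##..|.  b12=0 t=0,i=2
  .#.##|#  b11=1 t=0,i=14
  .#.#.|.  b10=0 t=0,i=7
  .#..#|.  b9=0 t=0,i=11
  .#...|#  b8=1 t=1,i=0
  ..###|.  b7=0 t=5,i=6
  ..##.|#  b6=1 t=1,i=13
  ..#.#|#  b5=1 t=0,i=6
  ..#..|.  b4=0 t=1,i=3
  ...##|.  b3=0 t=3,i=0
  ...#.|.  b2=0 t=0,i=5
  ....#|.  b1=0 t=2,i=4
  .....|.  b0=0 t=2,i=3
  bits 01100001101110010110100101100000 = 1639541088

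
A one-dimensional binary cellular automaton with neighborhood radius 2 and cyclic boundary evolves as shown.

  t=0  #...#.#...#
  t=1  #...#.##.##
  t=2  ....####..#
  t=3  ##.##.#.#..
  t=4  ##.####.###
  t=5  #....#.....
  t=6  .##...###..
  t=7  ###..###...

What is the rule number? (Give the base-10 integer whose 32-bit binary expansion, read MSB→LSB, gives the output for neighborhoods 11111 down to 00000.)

1182366697

  nb #####: next=.  (t=4,i=10, bit31=0)
  nb ####.: next=#  (t=2,i=6, bit30=1)
  nb ###.#: next=.  (t=4,i=1, bit29=0)
  nb ###..: next=.  (t=1,i=0, bit28=0)
  nb ##.##: next=.  (t=1,i=8, bit27=0)
  nb ##.#.: next=#  (t=3,i=5, bit26=1)
  nb ##..#: next=#  (t=2,i=8, bit25=1)
  nb ##...: next=.  (t=0,i=1, bit24=0)
  nb #.###: next=.  (t=1,i=9, bit23=0)
  nb #.##.: next=#  (t=1,i=6, bit22=1)
  nb #.#.#: next=#  (t=3,i=6, bit21=1)
  nb #.#..: next=#  (t=0,i=6, bit20=1)
  nb #..##: next=#  (t=3,i=10, bit19=1)
  nb #..#.: next=.  (t=2,i=9, bit18=0)
  nb #...#: next=.  (t=0,i=2, bit17=0)
  nb #....: next=#  (t=2,i=1, bit16=1)
  nb .####: next=.  (t=2,i=5, bit15=0)
  nb .###.: next=#  (t=1,i=10, bit14=1)
  nb .##.#: next=#  (t=1,i=7, bit13=1)
  nb .##..: next=#  (t=0,i=0, bit12=1)
  nb .#.##: next=#  (t=1,i=5, bit11=1)
  nb .#.#.: next=.  (t=0,i=5, bit10=0)
  nb .#..#: next=#  (t=3,i=9, bit9=1)
  nb .#...: next=#  (t=0,i=7, bit8=1)
  nb ..###: next=#  (t=2,i=4, bit7=1)
  nb ..##.: next=#  (t=0,i=10, bit6=1)
  nb ..#.#: next=#  (t=0,i=4, bit5=1)
  nb ..#..: next=.  (t=2,i=10, bit4=0)
  nb ...##: next=#  (t=0,i=9, bit3=1)
  nb ...#.: next=.  (t=0,i=3, bit2=0)
  nb ....#: next=.  (t=2,i=2, bit1=0)
  nb .....: next=#  (t=5,i=8, bit0=1)
  bits 01000110011110010111101111101001 = 1182366697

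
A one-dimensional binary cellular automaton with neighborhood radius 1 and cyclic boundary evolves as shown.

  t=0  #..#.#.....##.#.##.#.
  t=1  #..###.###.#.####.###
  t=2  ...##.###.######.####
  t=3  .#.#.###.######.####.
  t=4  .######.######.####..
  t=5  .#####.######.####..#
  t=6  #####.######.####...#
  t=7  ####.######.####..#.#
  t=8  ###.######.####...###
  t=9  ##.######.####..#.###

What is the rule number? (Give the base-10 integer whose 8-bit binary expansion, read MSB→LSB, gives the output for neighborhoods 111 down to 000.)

  ###|#  b7=1 t=1,i=4
  ##.|.  b6=0 t=0,i=12
  #.#|#  b5=1 t=0,i=4
  #..|.  b4=0 t=0,i=1
  .##|#  b3=1 t=0,i=11
  .#.|#  b2=1 t=0,i=0
  ..#|.  b1=0 t=0,i=2
  ...|#  b0=1 t=0,i=7
  bits 10101101 = 173

173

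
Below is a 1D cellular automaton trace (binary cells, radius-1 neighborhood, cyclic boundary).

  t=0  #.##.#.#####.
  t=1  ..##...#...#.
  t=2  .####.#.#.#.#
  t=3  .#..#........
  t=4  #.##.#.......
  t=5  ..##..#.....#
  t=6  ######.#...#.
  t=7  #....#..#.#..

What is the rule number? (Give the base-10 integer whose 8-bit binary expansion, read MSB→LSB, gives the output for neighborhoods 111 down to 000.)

  nb ###: next=.  (t=0,i=8, bit7=0)
  nb ##.: next=#  (t=0,i=3, bit6=1)
  nb #.#: next=.  (t=0,i=1, bit5=0)
  nb #..: next=#  (t=1,i=4, bit4=1)
  nb .##: next=#  (t=0,i=2, bit3=1)
  nb .#.: next=.  (t=0,i=0, bit2=0)
  nb ..#: next=#  (t=1,i=1, bit1=1)
  nb ...: next=.  (t=1,i=0, bit0=0)
  bits 01011010 = 90

90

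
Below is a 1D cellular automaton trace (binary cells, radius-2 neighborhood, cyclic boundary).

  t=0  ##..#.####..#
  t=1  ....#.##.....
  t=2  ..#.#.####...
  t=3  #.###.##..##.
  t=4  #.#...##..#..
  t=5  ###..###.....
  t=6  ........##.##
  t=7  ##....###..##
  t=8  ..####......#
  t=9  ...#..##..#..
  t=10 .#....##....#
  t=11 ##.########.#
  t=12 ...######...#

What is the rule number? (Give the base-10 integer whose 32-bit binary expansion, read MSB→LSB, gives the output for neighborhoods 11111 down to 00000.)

2180093034

  ##### -> #   bit 31 = 1  t=11,i=5
  ####. -> .   bit 30 = 0  t=0,i=8
  ###.# -> .   bit 29 = 0  t=3,i=4
  ###.. -> .   bit 28 = 0  t=0,i=1
  ##.## -> .   bit 27 = 0  t=3,i=5
  ##.#. -> .   bit 26 = 0  t=3,i=12
  ##..# -> .   bit 25 = 0  t=0,i=2
  ##... -> #   bit 24 = 1  t=1,i=8
  #.### -> #   bit 23 = 1  t=0,i=6
  #.##. -> #   bit 22 = 1  t=1,i=6
  #.#.# -> #   bit 21 = 1  t=2,i=4
  #.#.. -> #   bit 20 = 1  t=4,i=2
  #..## -> .   bit 19 = 0  t=0,i=11
  #..#. -> .   bit 18 = 0  t=0,i=3
  #...# -> .   bit 17 = 0  t=4,i=4
  #.... -> #   bit 16 = 1  t=1,i=9
  .#### -> #   bit 15 = 1  t=0,i=7
  .###. -> .   bit 14 = 0  t=0,i=0
  .##.# -> .   bit 13 = 0  t=3,i=11
  .##.. -> #   bit 12 = 1  t=1,i=7
  .#.## -> .   bit 11 = 0  t=0,i=5
  .#.#. -> #   bit 10 = 1  t=2,i=3
  .#..# -> .   bit 9 = 0  t=4,i=11
  .#... -> .   bit 8 = 0  t=4,i=3
  ..### -> .   bit 7 = 0  t=0,i=12
  ..##. -> #   bit 6 = 1  t=3,i=10
  ..#.# -> #   bit 5 = 1  t=0,i=4
  ..#.. -> .   bit 4 = 0  t=4,i=10
  ...## -> #   bit 3 = 1  t=4,i=5
  ...#. -> .   bit 2 = 0  t=1,i=3
  ....# -> #   bit 1 = 1  t=1,i=2
  ..... -> .   bit 0 = 0  t=1,i=0
  bits 10000001111100011001010001101010 = 2180093034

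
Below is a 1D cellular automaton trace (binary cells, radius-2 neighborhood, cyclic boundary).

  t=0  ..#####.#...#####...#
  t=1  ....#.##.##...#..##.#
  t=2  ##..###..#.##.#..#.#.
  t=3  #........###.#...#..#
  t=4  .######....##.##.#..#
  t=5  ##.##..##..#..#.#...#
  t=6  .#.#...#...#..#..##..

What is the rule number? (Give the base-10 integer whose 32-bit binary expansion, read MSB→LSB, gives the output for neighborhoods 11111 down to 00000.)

2781022577

  nb #####: next=#  (t=0,i=4, bit31=1)
  nb ####.: next=.  (t=0,i=5, bit30=0)
  nb ###.#: next=#  (t=0,i=6, bit29=1)
  nb ###..: next=.  (t=0,i=16, bit28=0)
  nb ##.##: next=.  (t=1,i=8, bit27=0)
  nb ##.#.: next=#  (t=0,i=7, bit26=1)
  nb ##..#: next=.  (t=2,i=2, bit25=0)
  nb ##...: next=#  (t=0,i=17, bit24=1)
  nb #.###: next=#  (t=4,i=1, bit23=1)
  nb #.##.: next=#  (t=1,i=6, bit22=1)
  nb #.#.#: next=.  (t=2,i=19, bit21=0)
  nb #.#..: next=.  (t=0,i=8, bit20=0)
  nb #..##: next=.  (t=0,i=1, bit19=0)
  nb #..#.: next=.  (t=2,i=8, bit18=0)
  nb #...#: next=#  (t=0,i=10, bit17=1)
  nb #....: next=#  (t=1,i=1, bit16=1)
  nb .####: next=.  (t=0,i=3, bit15=0)
  nb .###.: next=.  (t=2,i=5, bit14=0)
  nb .##.#: next=.  (t=1,i=7, bit13=0)
  nb .##..: next=.  (t=1,i=10, bit12=0)
  nb .#.##: next=#  (t=1,i=5, bit11=1)
  nb .#.#.: next=.  (t=2,i=18, bit10=0)
  nb .#..#: next=.  (t=0,i=0, bit9=0)
  nb .#...: next=#  (t=0,i=9, bit8=1)
  nb ..###: next=.  (t=0,i=2, bit7=0)
  nb ..##.: next=#  (t=1,i=17, bit6=1)
  nb ..#.#: next=#  (t=1,i=4, bit5=1)
  nb ..#..: next=#  (t=0,i=20, bit4=1)
  nb ...##: next=.  (t=0,i=11, bit3=0)
  nb ...#.: next=.  (t=0,i=19, bit2=0)
  nb ....#: next=.  (t=1,i=2, bit1=0)
  nb .....: next=#  (t=3,i=3, bit0=1)
  bits 10100101110000110000100101110001 = 2781022577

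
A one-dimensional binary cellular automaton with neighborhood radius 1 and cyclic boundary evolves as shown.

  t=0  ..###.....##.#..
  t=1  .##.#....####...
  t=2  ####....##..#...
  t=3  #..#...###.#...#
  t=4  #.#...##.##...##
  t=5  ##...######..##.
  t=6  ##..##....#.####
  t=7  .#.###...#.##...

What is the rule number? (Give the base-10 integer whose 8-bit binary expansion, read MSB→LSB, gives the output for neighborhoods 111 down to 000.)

  [7] ### => .  t=0,i=3
  [6] ##. => #  t=0,i=4
  [5] #.# => #  t=0,i=12
  [4] #.. => .  t=0,i=5
  [3] .## => #  t=0,i=2
  [2] .#. => .  t=0,i=13
  [1] ..# => #  t=0,i=1
  [0] ... => .  t=0,i=0
  bits 01101010 = 106

106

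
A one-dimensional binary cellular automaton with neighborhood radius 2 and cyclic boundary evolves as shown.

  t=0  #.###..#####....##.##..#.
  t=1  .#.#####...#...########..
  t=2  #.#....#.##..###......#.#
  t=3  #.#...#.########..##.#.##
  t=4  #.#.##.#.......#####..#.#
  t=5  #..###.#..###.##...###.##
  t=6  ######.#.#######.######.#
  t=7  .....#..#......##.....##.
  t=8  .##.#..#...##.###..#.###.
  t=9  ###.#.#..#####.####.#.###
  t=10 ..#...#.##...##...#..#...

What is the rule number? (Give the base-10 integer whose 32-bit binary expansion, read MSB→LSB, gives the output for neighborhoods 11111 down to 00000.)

979269837

  [31] ##### => .  t=0,i=9
  [30] ####. => .  t=0,i=10
  [29] ###.# => #  t=3,i=0
  [28] ###.. => #  t=0,i=4
  [27] ##.## => #  t=0,i=18
  [26] ##.#. => .  t=2,i=1
  [25] ##..# => #  t=0,i=5
  [24] ##... => .  t=0,i=12
  [23] #.### => .  t=0,i=2
  [22] #.##. => #  t=0,i=19
  [21] #.#.# => .  t=0,i=0
  [20] #.#.. => #  t=2,i=2
  [19] #..## => #  t=0,i=6
  [18] #..#. => #  t=0,i=22
  [17] #...# => #  t=1,i=9
  [16] #.... => .  t=0,i=13
  [15] .#### => .  t=0,i=8
  [14] .###. => #  t=0,i=3
  [13] .##.# => #  t=0,i=17
  [12] .##.. => #  t=0,i=20
  [11] .#.## => #  t=0,i=1
  [10] .#.#. => .  t=0,i=24
  [9] .#..# => .  t=5,i=8
  [8] .#... => .  t=1,i=12
  [7] ..### => #  t=0,i=7
  [6] ..##. => #  t=0,i=16
  [5] ..#.# => .  t=0,i=23
  [4] ..#.. => .  t=1,i=11
  [3] ...## => #  t=0,i=15
  [2] ...#. => #  t=1,i=0
  [1] ....# => .  t=0,i=14
  [0] ..... => #  t=2,i=18
  bits 00111010010111100111100011001101 = 979269837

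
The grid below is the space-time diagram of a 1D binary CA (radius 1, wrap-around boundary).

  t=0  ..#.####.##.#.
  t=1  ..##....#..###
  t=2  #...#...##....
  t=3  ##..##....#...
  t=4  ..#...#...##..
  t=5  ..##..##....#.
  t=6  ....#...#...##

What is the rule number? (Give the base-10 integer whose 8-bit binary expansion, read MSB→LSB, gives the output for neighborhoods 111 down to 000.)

  [7] ### => .  t=0,i=5
  [6] ##. => .  t=0,i=7
  [5] #.# => #  t=0,i=3
  [4] #.. => #  t=0,i=13
  [3] .## => .  t=0,i=4
  [2] .#. => #  t=0,i=2
  [1] ..# => .  t=0,i=1
  [0] ... => .  t=0,i=0
  bits 00110100 = 52

52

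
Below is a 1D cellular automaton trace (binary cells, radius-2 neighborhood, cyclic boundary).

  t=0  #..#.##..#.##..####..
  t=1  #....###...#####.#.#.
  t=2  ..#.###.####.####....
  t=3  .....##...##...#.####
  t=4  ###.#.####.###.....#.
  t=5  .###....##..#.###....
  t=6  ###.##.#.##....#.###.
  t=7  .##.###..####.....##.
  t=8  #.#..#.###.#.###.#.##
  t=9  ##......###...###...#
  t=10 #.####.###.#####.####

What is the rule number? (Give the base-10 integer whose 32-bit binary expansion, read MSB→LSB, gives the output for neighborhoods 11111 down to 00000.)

3880480921

  nb #####: next=#  (t=1,i=13, bit31=1)
  nb ####.: next=#  (t=0,i=17, bit30=1)
  nb ###.#: next=#  (t=1,i=15, bit29=1)
  nb ###..: next=.  (t=0,i=18, bit28=0)
  nb ##.##: next=.  (t=2,i=7, bit27=0)
  nb ##.#.: next=#  (t=1,i=16, bit26=1)
  nb ##..#: next=#  (t=0,i=7, bit25=1)
  nb ##...: next=#  (t=1,i=8, bit24=1)
  nb #.###: next=.  (t=2,i=4, bit23=0)
  nb #.##.: next=#  (t=0,i=5, bit22=1)
  nb #.#.#: next=.  (t=1,i=17, bit21=0)
  nb #.#..: next=.  (t=1,i=0, bit20=0)
  nb #..##: next=#  (t=0,i=14, bit19=1)
  nb #..#.: next=.  (t=0,i=2, bit18=0)
  nb #...#: next=#  (t=1,i=9, bit17=1)
  nb #....: next=#  (t=1,i=2, bit16=1)
  nb .####: next=.  (t=0,i=16, bit15=0)
  nb .###.: next=#  (t=1,i=6, bit14=1)
  nb .##.#: next=#  (t=6,i=5, bit13=1)
  nb .##..: next=#  (t=0,i=6, bit12=1)
  nb .#.##: next=.  (t=0,i=4, bit11=0)
  nb .#.#.: next=.  (t=1,i=18, bit10=0)
  nb .#..#: next=.  (t=0,i=1, bit9=0)
  nb .#...: next=.  (t=1,i=1, bit8=0)
  nb ..###: next=#  (t=0,i=15, bit7=1)
  nb ..##.: next=.  (t=3,i=5, bit6=0)
  nb ..#.#: next=.  (t=0,i=3, bit5=0)
  nb ..#..: next=#  (t=0,i=0, bit4=1)
  nb ...##: next=#  (t=1,i=4, bit3=1)
  nb ...#.: next=.  (t=2,i=1, bit2=0)
  nb ....#: next=.  (t=1,i=3, bit1=0)
  nb .....: next=#  (t=2,i=19, bit0=1)
  bits 11100111010010110111000010011001 = 3880480921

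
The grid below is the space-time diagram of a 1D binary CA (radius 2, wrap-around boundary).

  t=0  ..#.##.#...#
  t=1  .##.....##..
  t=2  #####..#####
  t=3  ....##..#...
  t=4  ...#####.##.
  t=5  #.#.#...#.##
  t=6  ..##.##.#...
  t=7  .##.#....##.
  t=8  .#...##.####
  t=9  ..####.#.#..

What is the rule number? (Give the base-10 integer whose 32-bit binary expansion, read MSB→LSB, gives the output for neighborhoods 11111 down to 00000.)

455578984

  ##### -> .   bit 31 = 0  t=2,i=0
  ####. -> .   bit 30 = 0  t=2,i=3
  ###.# -> .   bit 29 = 0  t=4,i=7
  ###.. -> #   bit 28 = 1  t=2,i=4
  ##.## -> #   bit 27 = 1  t=4,i=8
  ##.#. -> .   bit 26 = 0  t=0,i=6
  ##..# -> #   bit 25 = 1  t=2,i=5
  ##... -> #   bit 24 = 1  t=1,i=3
  #.### -> .   bit 23 = 0  t=5,i=10
  #.##. -> .   bit 22 = 0  t=0,i=4
  #.#.# -> #   bit 21 = 1  t=5,i=2
  #.#.. -> .   bit 20 = 0  t=0,i=7
  #..## -> .   bit 19 = 0  t=2,i=6
  #..#. -> #   bit 18 = 1  t=0,i=1
  #...# -> #   bit 17 = 1  t=0,i=9
  #.... -> #   bit 16 = 1  t=1,i=4
  .#### -> #   bit 15 = 1  t=2,i=8
  .###. -> .   bit 14 = 0  t=5,i=11
  .##.# -> .   bit 13 = 0  t=0,i=5
  .##.. -> #   bit 12 = 1  t=1,i=2
  .#.## -> .   bit 11 = 0  t=0,i=3
  .#.#. -> #   bit 10 = 1  t=5,i=3
  .#..# -> .   bit 9 = 0  t=0,i=0
  .#... -> #   bit 8 = 1  t=0,i=8
  ..### -> .   bit 7 = 0  t=2,i=7
  ..##. -> #   bit 6 = 1  t=1,i=1
  ..#.# -> #   bit 5 = 1  t=0,i=2
  ..#.. -> .   bit 4 = 0  t=0,i=11
  ...## -> #   bit 3 = 1  t=1,i=0
  ...#. -> .   bit 2 = 0  t=0,i=10
  ....# -> .   bit 1 = 0  t=1,i=6
  ..... -> .   bit 0 = 0  t=1,i=5
  bits 00011011001001111001010101101000 = 455578984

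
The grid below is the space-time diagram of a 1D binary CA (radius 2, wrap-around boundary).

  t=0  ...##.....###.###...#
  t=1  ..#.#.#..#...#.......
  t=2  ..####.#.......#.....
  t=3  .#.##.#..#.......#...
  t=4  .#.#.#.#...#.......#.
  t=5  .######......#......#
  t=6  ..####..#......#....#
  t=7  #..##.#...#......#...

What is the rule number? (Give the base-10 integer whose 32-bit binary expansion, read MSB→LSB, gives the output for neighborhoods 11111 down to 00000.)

  ##### -> #   bit 31 = 1  t=5,i=3
  ####. -> #   bit 30 = 1  t=2,i=4
  ###.# -> .   bit 29 = 0  t=0,i=12
  ###.. -> .   bit 28 = 0  t=0,i=16
  ##.## -> #   bit 27 = 1  t=0,i=13
  ##.#. -> #   bit 26 = 1  t=2,i=6
  ##..# -> #   bit 25 = 1  t=6,i=6
  ##... -> .   bit 24 = 0  t=0,i=5
  #.### -> .   bit 23 = 0  t=0,i=14
  #.##. -> #   bit 22 = 1  t=3,i=3
  #.#.# -> #   bit 21 = 1  t=1,i=4
  #.#.. -> .   bit 20 = 0  t=1,i=6
  #..## -> .   bit 19 = 0  t=6,i=1
  #..#. -> .   bit 18 = 0  t=1,i=8
  #...# -> .   bit 17 = 0  t=0,i=1
  #.... -> #   bit 16 = 1  t=0,i=6
  .#### -> #   bit 15 = 1  t=2,i=3
  .###. -> .   bit 14 = 0  t=0,i=11
  .##.# -> .   bit 13 = 0  t=3,i=4
  .##.. -> #   bit 12 = 1  t=0,i=4
  .#.## -> .   bit 11 = 0  t=3,i=2
  .#.#. -> #   bit 10 = 1  t=1,i=3
  .#..# -> #   bit 9 = 1  t=1,i=7
  .#... -> .   bit 8 = 0  t=0,i=0
  ..### -> .   bit 7 = 0  t=0,i=10
  ..##. -> .   bit 6 = 0  t=0,i=3
  ..#.# -> #   bit 5 = 1  t=1,i=2
  ..#.. -> .   bit 4 = 0  t=0,i=20
  ...## -> #   bit 3 = 1  t=0,i=2
  ...#. -> .   bit 2 = 0  t=0,i=19
  ....# -> .   bit 1 = 0  t=0,i=8
  ..... -> .   bit 0 = 0  t=0,i=7
  bits 11001110011000011001011000101000 = 3462501928

3462501928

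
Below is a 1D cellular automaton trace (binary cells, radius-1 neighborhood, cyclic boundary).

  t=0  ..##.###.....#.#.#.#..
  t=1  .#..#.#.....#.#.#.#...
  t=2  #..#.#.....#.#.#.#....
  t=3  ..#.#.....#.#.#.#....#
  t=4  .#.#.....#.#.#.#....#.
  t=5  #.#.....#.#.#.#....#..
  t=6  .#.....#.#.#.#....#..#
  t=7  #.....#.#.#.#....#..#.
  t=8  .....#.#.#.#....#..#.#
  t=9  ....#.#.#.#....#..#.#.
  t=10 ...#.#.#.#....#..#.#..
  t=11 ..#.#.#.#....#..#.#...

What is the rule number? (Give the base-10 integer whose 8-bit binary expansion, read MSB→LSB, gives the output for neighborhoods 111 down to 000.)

162

  [7] ### => #  t=0,i=6
  [6] ##. => .  t=0,i=3
  [5] #.# => #  t=0,i=4
  [4] #.. => .  t=0,i=8
  [3] .## => .  t=0,i=2
  [2] .#. => .  t=0,i=13
  [1] ..# => #  t=0,i=1
  [0] ... => .  t=0,i=0
  bits 10100010 = 162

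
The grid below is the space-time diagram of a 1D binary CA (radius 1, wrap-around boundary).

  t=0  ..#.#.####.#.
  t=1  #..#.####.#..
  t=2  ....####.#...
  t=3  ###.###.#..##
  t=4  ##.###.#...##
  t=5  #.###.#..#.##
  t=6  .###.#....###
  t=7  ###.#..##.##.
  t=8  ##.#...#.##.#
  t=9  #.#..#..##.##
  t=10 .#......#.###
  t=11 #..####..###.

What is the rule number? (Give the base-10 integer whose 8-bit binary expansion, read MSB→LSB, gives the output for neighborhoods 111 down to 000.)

  nb ###: next=#  (t=0,i=7, bit7=1)
  nb ##.: next=.  (t=0,i=9, bit6=0)
  nb #.#: next=#  (t=0,i=3, bit5=1)
  nb #..: next=.  (t=0,i=12, bit4=0)
  nb .##: next=#  (t=0,i=6, bit3=1)
  nb .#.: next=.  (t=0,i=2, bit2=0)
  nb ..#: next=.  (t=0,i=1, bit1=0)
  nb ...: next=#  (t=0,i=0, bit0=1)
  bits 10101001 = 169

169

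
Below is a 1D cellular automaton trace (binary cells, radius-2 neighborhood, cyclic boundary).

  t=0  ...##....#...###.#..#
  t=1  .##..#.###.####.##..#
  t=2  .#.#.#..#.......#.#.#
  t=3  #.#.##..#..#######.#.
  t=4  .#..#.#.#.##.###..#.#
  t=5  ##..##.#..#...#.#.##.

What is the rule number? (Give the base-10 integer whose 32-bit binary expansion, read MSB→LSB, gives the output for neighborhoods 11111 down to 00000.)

  [31] ##### => #  t=3,i=13
  [30] ####. => .  t=1,i=13
  [29] ###.# => .  t=0,i=15
  [28] ###.. => .  t=4,i=15
  [27] ##.## => .  t=1,i=10
  [26] ##.#. => #  t=0,i=16
  [25] ##..# => #  t=1,i=3
  [24] ##... => #  t=0,i=5
  [23] #.### => .  t=1,i=7
  [22] #.##. => #  t=1,i=1
  [21] #.#.# => .  t=2,i=1
  [20] #.#.. => #  t=0,i=17
  [19] #..## => #  t=3,i=10
  [18] #..#. => .  t=0,i=19
  [17] #...# => #  t=0,i=1
  [16] #.... => .  t=0,i=6
  [15] .#### => .  t=1,i=12
  [14] .###. => #  t=0,i=14
  [13] .##.# => .  t=4,i=11
  [12] .##.. => .  t=0,i=4
  [11] .#.## => .  t=1,i=0
  [10] .#.#. => #  t=2,i=0
  [9] .#..# => .  t=0,i=18
  [8] .#... => .  t=0,i=0
  [7] ..### => #  t=0,i=13
  [6] ..##. => .  t=0,i=3
  [5] ..#.# => #  t=1,i=5
  [4] ..#.. => #  t=0,i=9
  [3] ...## => #  t=0,i=2
  [2] ...#. => #  t=0,i=8
  [1] ....# => #  t=0,i=7
  [0] ..... => #  t=2,i=11
  bits 10000111010110100100010010111111 = 2270839999

2270839999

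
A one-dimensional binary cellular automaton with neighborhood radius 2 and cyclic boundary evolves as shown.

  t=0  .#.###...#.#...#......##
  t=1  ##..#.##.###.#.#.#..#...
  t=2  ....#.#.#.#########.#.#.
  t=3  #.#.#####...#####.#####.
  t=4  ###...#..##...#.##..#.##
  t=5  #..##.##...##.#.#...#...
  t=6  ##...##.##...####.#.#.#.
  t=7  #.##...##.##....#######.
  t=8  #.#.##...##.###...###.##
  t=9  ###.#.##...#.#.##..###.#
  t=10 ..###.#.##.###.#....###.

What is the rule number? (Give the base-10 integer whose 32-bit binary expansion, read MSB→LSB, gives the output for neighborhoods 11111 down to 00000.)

  #####|#  b31=1 t=2,i=12
  ####.|.  b30=0 t=2,i=17
  ###.#|#  b29=1 t=1,i=11
  ###..|.  b28=0 t=0,i=5
  ##.##|#  b27=1 t=1,i=8
  ##.#.|#  b26=1 t=0,i=0
  ##..#|.  b25=0 t=1,i=2
  ##...|#  b24=1 t=0,i=6
  #.###|.  b23=0 t=0,i=3
  #.##.|#  b22=1 t=1,i=6
  #.#.#|#  b21=1 t=0,i=1
  #.#..|#  b20=1 t=0,i=11
  #..##|.  b19=0 t=4,i=8
  #..#.|.  b18=0 t=1,i=3
  #...#|#  b17=1 t=0,i=7
  #....|#  b16=1 t=0,i=17
  .####|.  b15=0 t=2,i=11
  .###.|#  b14=1 t=0,i=4
  .##.#|.  b13=0 t=0,i=23
  .##..|.  b12=0 t=1,i=1
  .#.##|.  b11=0 t=0,i=2
  .#.#.|#  b10=1 t=0,i=10
  .#..#|#  b9=1 t=1,i=18
  .#...|.  b8=0 t=0,i=12
  ..###|.  b7=0 t=3,i=12
  ..##.|.  b6=0 t=0,i=22
  ..#.#|#  b5=1 t=0,i=9
  ..#..|#  b4=1 t=0,i=15
  ...##|.  b3=0 t=0,i=21
  ...#.|.  b2=0 t=0,i=8
  ....#|#  b1=1 t=0,i=20
  .....|.  b0=0 t=0,i=18
  bits 10101101011100110100011000110010 = 2910012978

2910012978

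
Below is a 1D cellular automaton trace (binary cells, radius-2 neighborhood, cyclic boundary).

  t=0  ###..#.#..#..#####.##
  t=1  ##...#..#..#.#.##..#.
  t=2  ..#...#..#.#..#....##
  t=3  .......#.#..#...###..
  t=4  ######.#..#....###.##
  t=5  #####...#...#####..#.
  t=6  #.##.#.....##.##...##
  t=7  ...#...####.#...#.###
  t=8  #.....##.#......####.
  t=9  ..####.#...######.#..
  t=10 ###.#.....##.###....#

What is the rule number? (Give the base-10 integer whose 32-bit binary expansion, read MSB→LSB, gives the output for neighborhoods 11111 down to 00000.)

3246484139

  [31] ##### => #  t=0,i=0
  [30] ####. => #  t=0,i=1
  [29] ###.# => .  t=0,i=17
  [28] ###.. => .  t=0,i=2
  [27] ##.## => .  t=0,i=18
  [26] ##.#. => .  t=4,i=6
  [25] ##..# => .  t=0,i=3
  [24] ##... => #  t=1,i=2
  [23] #.### => #  t=0,i=19
  [22] #.##. => .  t=1,i=0
  [21] #.#.# => .  t=1,i=13
  [20] #.#.. => .  t=0,i=7
  [19] #..## => .  t=0,i=12
  [18] #..#. => .  t=0,i=4
  [17] #...# => .  t=1,i=3
  [16] #.... => #  t=2,i=16
  [15] .#### => .  t=0,i=14
  [14] .###. => #  t=3,i=17
  [13] .##.# => #  t=6,i=3
  [12] .##.. => .  t=1,i=1
  [11] .#.## => #  t=1,i=14
  [10] .#.#. => .  t=0,i=6
  [9] .#..# => #  t=0,i=8
  [8] .#... => .  t=2,i=3
  [7] ..### => #  t=0,i=13
  [6] ..##. => .  t=2,i=19
  [5] ..#.# => #  t=0,i=5
  [4] ..#.. => .  t=0,i=10
  [3] ...## => #  t=2,i=18
  [2] ...#. => .  t=1,i=4
  [1] ....# => #  t=2,i=17
  [0] ..... => #  t=3,i=0
  bits 11000001100000010110101010101011 = 3246484139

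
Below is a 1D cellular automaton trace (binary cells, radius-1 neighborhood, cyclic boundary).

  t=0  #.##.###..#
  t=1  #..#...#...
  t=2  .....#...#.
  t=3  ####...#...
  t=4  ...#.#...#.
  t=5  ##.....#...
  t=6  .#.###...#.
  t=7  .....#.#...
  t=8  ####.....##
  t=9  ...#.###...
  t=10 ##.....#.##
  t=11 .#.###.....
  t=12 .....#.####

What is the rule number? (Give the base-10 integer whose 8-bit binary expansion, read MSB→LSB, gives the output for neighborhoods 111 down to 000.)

  nb ###: next=.  (t=0,i=6, bit7=0)
  nb ##.: next=#  (t=0,i=0, bit6=1)
  nb #.#: next=.  (t=0,i=1, bit5=0)
  nb #..: next=.  (t=0,i=8, bit4=0)
  nb .##: next=.  (t=0,i=2, bit3=0)
  nb .#.: next=.  (t=1,i=0, bit2=0)
  nb ..#: next=.  (t=0,i=9, bit1=0)
  nb ...: next=#  (t=1,i=5, bit0=1)
  bits 01000001 = 65

65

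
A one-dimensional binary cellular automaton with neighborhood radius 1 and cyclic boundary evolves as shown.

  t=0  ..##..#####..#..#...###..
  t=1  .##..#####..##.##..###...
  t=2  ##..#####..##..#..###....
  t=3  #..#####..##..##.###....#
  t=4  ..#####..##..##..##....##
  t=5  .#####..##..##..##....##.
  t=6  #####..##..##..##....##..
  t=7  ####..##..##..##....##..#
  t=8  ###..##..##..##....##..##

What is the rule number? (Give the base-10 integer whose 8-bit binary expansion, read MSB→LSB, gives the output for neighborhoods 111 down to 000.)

  nb ###: next=#  (t=0,i=7, bit7=1)
  nb ##.: next=.  (t=0,i=3, bit6=0)
  nb #.#: next=.  (t=1,i=14, bit5=0)
  nb #..: next=.  (t=0,i=4, bit4=0)
  nb .##: next=#  (t=0,i=2, bit3=1)
  nb .#.: next=#  (t=0,i=13, bit2=1)
  nb ..#: next=#  (t=0,i=1, bit1=1)
  nb ...: next=.  (t=0,i=0, bit0=0)
  bits 10001110 = 142

142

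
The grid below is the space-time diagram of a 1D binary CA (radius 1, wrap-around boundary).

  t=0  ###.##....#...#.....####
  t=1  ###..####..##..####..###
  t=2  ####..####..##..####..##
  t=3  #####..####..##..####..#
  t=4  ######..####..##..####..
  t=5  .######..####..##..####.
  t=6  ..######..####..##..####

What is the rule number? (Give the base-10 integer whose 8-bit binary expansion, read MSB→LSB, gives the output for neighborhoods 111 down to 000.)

  [7] ### => #  t=0,i=0
  [6] ##. => #  t=0,i=2
  [5] #.# => .  t=0,i=3
  [4] #.. => #  t=0,i=6
  [3] .## => .  t=0,i=4
  [2] .#. => .  t=0,i=10
  [1] ..# => .  t=0,i=9
  [0] ... => #  t=0,i=7
  bits 11010001 = 209

209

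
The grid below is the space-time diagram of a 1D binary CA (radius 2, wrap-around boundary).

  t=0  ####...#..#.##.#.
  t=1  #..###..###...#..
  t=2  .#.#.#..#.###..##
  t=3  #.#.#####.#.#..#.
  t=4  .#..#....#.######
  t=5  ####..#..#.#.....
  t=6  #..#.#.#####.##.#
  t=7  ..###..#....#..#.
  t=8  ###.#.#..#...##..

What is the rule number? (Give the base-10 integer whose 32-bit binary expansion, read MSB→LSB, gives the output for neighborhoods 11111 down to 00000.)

496436969

  [31] ##### => .  t=3,i=6
  [30] ####. => .  t=0,i=2
  [29] ###.# => .  t=3,i=8
  [28] ###.. => #  t=0,i=3
  [27] ##.## => #  t=6,i=12
  [26] ##.#. => #  t=0,i=14
  [25] ##..# => .  t=1,i=6
  [24] ##... => #  t=0,i=4
  [23] #.### => #  t=0,i=0
  [22] #.##. => .  t=0,i=12
  [21] #.#.# => .  t=0,i=15
  [20] #.#.. => #  t=2,i=5
  [19] #..## => .  t=1,i=2
  [18] #..#. => #  t=0,i=9
  [17] #...# => #  t=0,i=5
  [16] #.... => #  t=4,i=6
  [15] .#### => .  t=0,i=1
  [14] .###. => .  t=1,i=4
  [13] .##.# => .  t=0,i=13
  [12] .##.. => .  t=6,i=0
  [11] .#.## => .  t=0,i=11
  [10] .#.#. => #  t=2,i=2
  [9] .#..# => #  t=0,i=8
  [8] .#... => .  t=4,i=5
  [7] ..### => #  t=1,i=3
  [6] ..##. => #  t=2,i=15
  [5] ..#.# => #  t=0,i=10
  [4] ..#.. => .  t=0,i=7
  [3] ...## => #  t=5,i=16
  [2] ...#. => .  t=0,i=6
  [1] ....# => .  t=4,i=7
  [0] ..... => #  t=5,i=14
  bits 00011101100101110000011011101001 = 496436969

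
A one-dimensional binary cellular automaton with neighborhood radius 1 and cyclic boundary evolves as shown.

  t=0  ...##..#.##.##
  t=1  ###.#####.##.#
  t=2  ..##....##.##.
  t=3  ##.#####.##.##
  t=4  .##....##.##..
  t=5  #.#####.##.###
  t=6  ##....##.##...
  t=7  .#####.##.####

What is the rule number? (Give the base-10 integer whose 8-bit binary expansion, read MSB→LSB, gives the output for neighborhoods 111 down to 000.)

  nb ###: next=.  (t=1,i=0, bit7=0)
  nb ##.: next=#  (t=0,i=4, bit6=1)
  nb #.#: next=#  (t=0,i=8, bit5=1)
  nb #..: next=#  (t=0,i=0, bit4=1)
  nb .##: next=.  (t=0,i=3, bit3=0)
  nb .#.: next=#  (t=0,i=7, bit2=1)
  nb ..#: next=#  (t=0,i=2, bit1=1)
  nb ...: next=#  (t=0,i=1, bit0=1)
  bits 01110111 = 119

119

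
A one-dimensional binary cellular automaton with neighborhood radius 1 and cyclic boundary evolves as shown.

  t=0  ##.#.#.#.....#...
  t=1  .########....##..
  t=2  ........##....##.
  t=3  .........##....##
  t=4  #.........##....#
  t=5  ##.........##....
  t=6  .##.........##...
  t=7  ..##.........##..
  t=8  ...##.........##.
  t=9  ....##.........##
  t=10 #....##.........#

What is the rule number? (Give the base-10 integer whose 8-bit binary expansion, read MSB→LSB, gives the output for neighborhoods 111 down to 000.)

  ### -> .   bit 7 = 0  t=1,i=2
  ##. -> #   bit 6 = 1  t=0,i=1
  #.# -> #   bit 5 = 1  t=0,i=2
  #.. -> #   bit 4 = 1  t=0,i=8
  .## -> .   bit 3 = 0  t=0,i=0
  .#. -> #   bit 2 = 1  t=0,i=3
  ..# -> .   bit 1 = 0  t=0,i=12
  ... -> .   bit 0 = 0  t=0,i=9
  bits 01110100 = 116

116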